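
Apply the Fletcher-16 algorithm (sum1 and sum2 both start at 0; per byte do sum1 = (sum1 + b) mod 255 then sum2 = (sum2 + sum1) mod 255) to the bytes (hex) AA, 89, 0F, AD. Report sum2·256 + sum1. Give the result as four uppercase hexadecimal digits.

Running sums (mod 255):
  after byte 0 (AA): sum1=170, sum2=170
  after byte 1 (89): sum1=52, sum2=222
  after byte 2 (0F): sum1=67, sum2=34
  after byte 3 (AD): sum1=240, sum2=19
Checksum = sum2·256 + sum1 = 19·256 + 240 = 5104 = 0x13F0.

13F0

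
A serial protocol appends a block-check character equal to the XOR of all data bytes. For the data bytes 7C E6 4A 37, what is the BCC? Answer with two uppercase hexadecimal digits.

E7

XOR the bytes together:
  start with 0x7C
  0x7C ⊕ 0xE6 = 0x9A
  0x9A ⊕ 0x4A = 0xD0
  0xD0 ⊕ 0x37 = 0xE7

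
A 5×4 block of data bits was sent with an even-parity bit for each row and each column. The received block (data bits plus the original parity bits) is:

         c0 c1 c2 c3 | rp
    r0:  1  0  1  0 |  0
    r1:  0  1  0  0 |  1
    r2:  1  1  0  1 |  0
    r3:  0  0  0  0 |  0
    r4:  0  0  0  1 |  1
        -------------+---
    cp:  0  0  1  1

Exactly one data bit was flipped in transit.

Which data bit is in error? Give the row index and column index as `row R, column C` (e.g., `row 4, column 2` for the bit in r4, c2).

row 2, column 3

Recompute each row's even parity and compare to rp:
  r0: data parity 0, sent rp 0 → ok
  r1: data parity 1, sent rp 1 → ok
  r2: data parity 1, sent rp 0 → mismatch
  r3: data parity 0, sent rp 0 → ok
  r4: data parity 1, sent rp 1 → ok
Recompute each column's even parity and compare to cp:
  c0: data parity 0, sent cp 0 → ok
  c1: data parity 0, sent cp 0 → ok
  c2: data parity 1, sent cp 1 → ok
  c3: data parity 0, sent cp 1 → mismatch
Exactly one row (r2) and one column (c3) fail → the flipped bit is at their intersection.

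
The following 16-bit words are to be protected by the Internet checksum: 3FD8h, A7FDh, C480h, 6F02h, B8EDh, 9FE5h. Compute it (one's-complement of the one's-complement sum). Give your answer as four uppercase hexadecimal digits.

8BD3

One's-complement addition (fold any carry out of bit 15 back into bit 0):
  0x3FD8 + 0xA7FD = 0x0E7D5
  0xE7D5 + 0xC480 = 0x1AC55 → wrap carry → 0xAC56
  0xAC56 + 0x6F02 = 0x11B58 → wrap carry → 0x1B59
  0x1B59 + 0xB8ED = 0x0D446
  0xD446 + 0x9FE5 = 0x1742B → wrap carry → 0x742C
One's-complement sum = 0x742C.
Checksum = ~0x742C & 0xFFFF = 0x8BD3.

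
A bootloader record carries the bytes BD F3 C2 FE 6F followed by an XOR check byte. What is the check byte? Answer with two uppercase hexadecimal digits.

XOR the bytes together:
  start with 0xBD
  0xBD ⊕ 0xF3 = 0x4E
  0x4E ⊕ 0xC2 = 0x8C
  0x8C ⊕ 0xFE = 0x72
  0x72 ⊕ 0x6F = 0x1D

1D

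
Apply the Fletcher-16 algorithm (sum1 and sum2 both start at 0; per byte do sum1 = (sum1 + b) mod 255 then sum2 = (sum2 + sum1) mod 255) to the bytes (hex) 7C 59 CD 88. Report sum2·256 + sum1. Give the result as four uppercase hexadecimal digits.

Running sums (mod 255):
  after byte 0 (7C): sum1=124, sum2=124
  after byte 1 (59): sum1=213, sum2=82
  after byte 2 (CD): sum1=163, sum2=245
  after byte 3 (88): sum1=44, sum2=34
Checksum = sum2·256 + sum1 = 34·256 + 44 = 8748 = 0x222C.

222C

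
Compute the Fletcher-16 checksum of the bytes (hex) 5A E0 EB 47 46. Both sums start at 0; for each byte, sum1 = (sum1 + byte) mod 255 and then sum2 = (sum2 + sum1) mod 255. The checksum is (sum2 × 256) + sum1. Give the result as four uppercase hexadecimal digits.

DFB4

Running sums (mod 255):
  after byte 0 (5A): sum1=90, sum2=90
  after byte 1 (E0): sum1=59, sum2=149
  after byte 2 (EB): sum1=39, sum2=188
  after byte 3 (47): sum1=110, sum2=43
  after byte 4 (46): sum1=180, sum2=223
Checksum = sum2·256 + sum1 = 223·256 + 180 = 57268 = 0xDFB4.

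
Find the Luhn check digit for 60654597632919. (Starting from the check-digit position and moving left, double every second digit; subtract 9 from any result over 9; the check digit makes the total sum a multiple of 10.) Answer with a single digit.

5

Partial digits right→left: 9 1 9 2 3 6 7 9 5 4 5 6 0 6
Double every second digit counting from the check-digit position (so the 1st, 3rd, 5th, ... of the partial from the right).
  doubled (with −9 where >9): 9 9 6 5 1 1 0 → sum 31
  kept as-is: 1 2 6 9 4 6 6 → sum 34
Total = 31 + 34 = 65.
Check digit = (10 − (65 mod 10)) mod 10 = 5.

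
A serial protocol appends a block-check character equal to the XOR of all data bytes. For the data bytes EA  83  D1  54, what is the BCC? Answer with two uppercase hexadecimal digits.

EC

XOR the bytes together:
  start with 0xEA
  0xEA ⊕ 0x83 = 0x69
  0x69 ⊕ 0xD1 = 0xB8
  0xB8 ⊕ 0x54 = 0xEC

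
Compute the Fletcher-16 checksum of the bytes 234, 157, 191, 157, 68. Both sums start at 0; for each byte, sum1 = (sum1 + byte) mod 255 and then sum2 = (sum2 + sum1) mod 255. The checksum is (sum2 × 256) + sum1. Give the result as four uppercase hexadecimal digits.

Running sums (mod 255):
  after byte 0 (234): sum1=234, sum2=234
  after byte 1 (157): sum1=136, sum2=115
  after byte 2 (191): sum1=72, sum2=187
  after byte 3 (157): sum1=229, sum2=161
  after byte 4 (68): sum1=42, sum2=203
Checksum = sum2·256 + sum1 = 203·256 + 42 = 52010 = 0xCB2A.

CB2A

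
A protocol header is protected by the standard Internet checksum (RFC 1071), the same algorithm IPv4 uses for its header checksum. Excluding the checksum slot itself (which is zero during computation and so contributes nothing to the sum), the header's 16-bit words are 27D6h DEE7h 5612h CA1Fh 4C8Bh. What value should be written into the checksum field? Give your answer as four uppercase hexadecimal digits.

8C84

One's-complement addition (fold any carry out of bit 15 back into bit 0):
  0x27D6 + 0xDEE7 = 0x106BD → wrap carry → 0x06BE
  0x06BE + 0x5612 = 0x05CD0
  0x5CD0 + 0xCA1F = 0x126EF → wrap carry → 0x26F0
  0x26F0 + 0x4C8B = 0x0737B
One's-complement sum = 0x737B.
Checksum = ~0x737B & 0xFFFF = 0x8C84.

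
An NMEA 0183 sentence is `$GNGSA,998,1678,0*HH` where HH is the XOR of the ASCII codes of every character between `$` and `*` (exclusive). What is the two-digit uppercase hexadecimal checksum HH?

70

XOR the ASCII codes of the payload characters:
  'G' = 0x47 → acc = 0x47
  'N' = 0x4E → acc = 0x09
  'G' = 0x47 → acc = 0x4E
  'S' = 0x53 → acc = 0x1D
  'A' = 0x41 → acc = 0x5C
  ',' = 0x2C → acc = 0x70
  '9' = 0x39 → acc = 0x49
  '9' = 0x39 → acc = 0x70
  '8' = 0x38 → acc = 0x48
  ',' = 0x2C → acc = 0x64
  '1' = 0x31 → acc = 0x55
  '6' = 0x36 → acc = 0x63
  '7' = 0x37 → acc = 0x54
  '8' = 0x38 → acc = 0x6C
  ',' = 0x2C → acc = 0x40
  '0' = 0x30 → acc = 0x70
Checksum = 0x70.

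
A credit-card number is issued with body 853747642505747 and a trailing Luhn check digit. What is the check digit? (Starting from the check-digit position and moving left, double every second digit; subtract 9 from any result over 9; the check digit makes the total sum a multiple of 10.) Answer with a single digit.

5

Partial digits right→left: 7 4 7 5 0 5 2 4 6 7 4 7 3 5 8
Double every second digit counting from the check-digit position (so the 1st, 3rd, 5th, ... of the partial from the right).
  doubled (with −9 where >9): 5 5 0 4 3 8 6 7 → sum 38
  kept as-is: 4 5 5 4 7 7 5 → sum 37
Total = 38 + 37 = 75.
Check digit = (10 − (75 mod 10)) mod 10 = 5.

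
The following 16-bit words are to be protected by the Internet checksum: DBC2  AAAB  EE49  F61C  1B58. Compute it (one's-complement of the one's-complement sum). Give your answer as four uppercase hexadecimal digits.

79D2

One's-complement addition (fold any carry out of bit 15 back into bit 0):
  0xDBC2 + 0xAAAB = 0x1866D → wrap carry → 0x866E
  0x866E + 0xEE49 = 0x174B7 → wrap carry → 0x74B8
  0x74B8 + 0xF61C = 0x16AD4 → wrap carry → 0x6AD5
  0x6AD5 + 0x1B58 = 0x0862D
One's-complement sum = 0x862D.
Checksum = ~0x862D & 0xFFFF = 0x79D2.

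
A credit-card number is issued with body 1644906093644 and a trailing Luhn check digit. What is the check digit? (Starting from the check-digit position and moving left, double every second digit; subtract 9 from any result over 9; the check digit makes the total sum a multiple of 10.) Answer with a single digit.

Partial digits right→left: 4 4 6 3 9 0 6 0 9 4 4 6 1
Double every second digit counting from the check-digit position (so the 1st, 3rd, 5th, ... of the partial from the right).
  doubled (with −9 where >9): 8 3 9 3 9 8 2 → sum 42
  kept as-is: 4 3 0 0 4 6 → sum 17
Total = 42 + 17 = 59.
Check digit = (10 − (59 mod 10)) mod 10 = 1.

1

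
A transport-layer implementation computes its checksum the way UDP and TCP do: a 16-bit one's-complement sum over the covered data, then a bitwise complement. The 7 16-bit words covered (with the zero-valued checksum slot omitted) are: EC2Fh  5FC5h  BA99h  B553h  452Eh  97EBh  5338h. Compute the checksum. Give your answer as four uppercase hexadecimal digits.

13CB

One's-complement addition (fold any carry out of bit 15 back into bit 0):
  0xEC2F + 0x5FC5 = 0x14BF4 → wrap carry → 0x4BF5
  0x4BF5 + 0xBA99 = 0x1068E → wrap carry → 0x068F
  0x068F + 0xB553 = 0x0BBE2
  0xBBE2 + 0x452E = 0x10110 → wrap carry → 0x0111
  0x0111 + 0x97EB = 0x098FC
  0x98FC + 0x5338 = 0x0EC34
One's-complement sum = 0xEC34.
Checksum = ~0xEC34 & 0xFFFF = 0x13CB.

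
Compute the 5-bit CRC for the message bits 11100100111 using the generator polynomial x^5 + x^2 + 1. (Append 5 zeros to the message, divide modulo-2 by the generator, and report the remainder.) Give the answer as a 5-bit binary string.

Append 5 zeros: 1110010011100000. Divide by 100101 (XOR where the leading bit is 1):
  pos 0: 111001 XOR 100101 = 011100
  pos 1: 111000 XOR 100101 = 011101
  pos 2: 111010 XOR 100101 = 011111
  pos 3: 111111 XOR 100101 = 011010
  pos 4: 110101 XOR 100101 = 010000
  pos 5: 100001 XOR 100101 = 000100
  pos 8: 100000 XOR 100101 = 000101
Remainder (last 5 bits) = 10100. This is the CRC / FCS.

10100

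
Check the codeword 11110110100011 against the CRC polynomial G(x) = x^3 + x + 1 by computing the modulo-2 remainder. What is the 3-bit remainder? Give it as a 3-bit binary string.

Modulo-2 division of 11110110100011 by 1011:
  pos 0: 1111 XOR 1011 = 0100
  pos 1: 1000 XOR 1011 = 0011
  pos 3: 1111 XOR 1011 = 0100
  pos 4: 1000 XOR 1011 = 0011
  pos 6: 1110 XOR 1011 = 0101
  pos 7: 1010 XOR 1011 = 0001
  pos 10: 1011 XOR 1011 = 0000
Remainder = 000 (zero — the frame passes the CRC check).

000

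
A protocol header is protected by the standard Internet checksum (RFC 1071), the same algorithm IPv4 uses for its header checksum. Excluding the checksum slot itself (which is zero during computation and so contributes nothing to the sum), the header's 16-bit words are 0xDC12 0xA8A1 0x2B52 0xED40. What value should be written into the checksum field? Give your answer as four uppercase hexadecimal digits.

One's-complement addition (fold any carry out of bit 15 back into bit 0):
  0xDC12 + 0xA8A1 = 0x184B3 → wrap carry → 0x84B4
  0x84B4 + 0x2B52 = 0x0B006
  0xB006 + 0xED40 = 0x19D46 → wrap carry → 0x9D47
One's-complement sum = 0x9D47.
Checksum = ~0x9D47 & 0xFFFF = 0x62B8.

62B8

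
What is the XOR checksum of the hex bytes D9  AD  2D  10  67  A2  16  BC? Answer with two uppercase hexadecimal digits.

XOR the bytes together:
  start with 0xD9
  0xD9 ⊕ 0xAD = 0x74
  0x74 ⊕ 0x2D = 0x59
  0x59 ⊕ 0x10 = 0x49
  0x49 ⊕ 0x67 = 0x2E
  0x2E ⊕ 0xA2 = 0x8C
  0x8C ⊕ 0x16 = 0x9A
  0x9A ⊕ 0xBC = 0x26

26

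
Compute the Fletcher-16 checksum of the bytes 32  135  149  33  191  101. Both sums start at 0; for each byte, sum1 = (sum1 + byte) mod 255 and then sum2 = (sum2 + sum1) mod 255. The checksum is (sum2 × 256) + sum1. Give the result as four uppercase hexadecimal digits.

Running sums (mod 255):
  after byte 0 (32): sum1=32, sum2=32
  after byte 1 (135): sum1=167, sum2=199
  after byte 2 (149): sum1=61, sum2=5
  after byte 3 (33): sum1=94, sum2=99
  after byte 4 (191): sum1=30, sum2=129
  after byte 5 (101): sum1=131, sum2=5
Checksum = sum2·256 + sum1 = 5·256 + 131 = 1411 = 0x0583.

0583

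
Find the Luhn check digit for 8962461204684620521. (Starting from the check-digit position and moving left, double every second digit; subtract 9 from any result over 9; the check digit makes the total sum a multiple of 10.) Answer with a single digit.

3

Partial digits right→left: 1 2 5 0 2 6 4 8 6 4 0 2 1 6 4 2 6 9 8
Double every second digit counting from the check-digit position (so the 1st, 3rd, 5th, ... of the partial from the right).
  doubled (with −9 where >9): 2 1 4 8 3 0 2 8 3 7 → sum 38
  kept as-is: 2 0 6 8 4 2 6 2 9 → sum 39
Total = 38 + 39 = 77.
Check digit = (10 − (77 mod 10)) mod 10 = 3.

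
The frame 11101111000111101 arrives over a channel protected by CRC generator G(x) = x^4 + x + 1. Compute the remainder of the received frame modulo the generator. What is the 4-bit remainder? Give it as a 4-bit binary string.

Modulo-2 division of 11101111000111101 by 10011:
  pos 0: 11101 XOR 10011 = 01110
  pos 1: 11101 XOR 10011 = 01110
  pos 2: 11101 XOR 10011 = 01110
  pos 3: 11101 XOR 10011 = 01110
  pos 4: 11100 XOR 10011 = 01111
  pos 5: 11110 XOR 10011 = 01101
  pos 6: 11010 XOR 10011 = 01001
  pos 7: 10011 XOR 10011 = 00000
  pos 12: 11101 XOR 10011 = 01110
Remainder = 1110 (nonzero — an error is detected).

1110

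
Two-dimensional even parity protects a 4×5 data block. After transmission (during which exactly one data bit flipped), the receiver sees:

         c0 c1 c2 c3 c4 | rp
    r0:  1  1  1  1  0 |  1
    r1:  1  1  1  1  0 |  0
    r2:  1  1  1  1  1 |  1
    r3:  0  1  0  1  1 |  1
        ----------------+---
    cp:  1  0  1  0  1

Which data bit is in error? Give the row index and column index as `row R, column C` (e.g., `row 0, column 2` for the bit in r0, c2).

row 0, column 4

Recompute each row's even parity and compare to rp:
  r0: data parity 0, sent rp 1 → mismatch
  r1: data parity 0, sent rp 0 → ok
  r2: data parity 1, sent rp 1 → ok
  r3: data parity 1, sent rp 1 → ok
Recompute each column's even parity and compare to cp:
  c0: data parity 1, sent cp 1 → ok
  c1: data parity 0, sent cp 0 → ok
  c2: data parity 1, sent cp 1 → ok
  c3: data parity 0, sent cp 0 → ok
  c4: data parity 0, sent cp 1 → mismatch
Exactly one row (r0) and one column (c4) fail → the flipped bit is at their intersection.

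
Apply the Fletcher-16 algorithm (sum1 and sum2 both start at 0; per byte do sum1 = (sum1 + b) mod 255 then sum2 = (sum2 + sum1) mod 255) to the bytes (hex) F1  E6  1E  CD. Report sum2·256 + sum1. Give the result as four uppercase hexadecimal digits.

86C4

Running sums (mod 255):
  after byte 0 (F1): sum1=241, sum2=241
  after byte 1 (E6): sum1=216, sum2=202
  after byte 2 (1E): sum1=246, sum2=193
  after byte 3 (CD): sum1=196, sum2=134
Checksum = sum2·256 + sum1 = 134·256 + 196 = 34500 = 0x86C4.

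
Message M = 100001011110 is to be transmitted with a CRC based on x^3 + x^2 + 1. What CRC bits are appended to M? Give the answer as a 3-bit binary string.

110

Append 3 zeros: 100001011110000. Divide by 1101 (XOR where the leading bit is 1):
  pos 0: 1000 XOR 1101 = 0101
  pos 1: 1010 XOR 1101 = 0111
  pos 2: 1111 XOR 1101 = 0010
  pos 4: 1001 XOR 1101 = 0100
  pos 5: 1001 XOR 1101 = 0100
  pos 6: 1001 XOR 1101 = 0100
  pos 7: 1001 XOR 1101 = 0100
  pos 8: 1000 XOR 1101 = 0101
  pos 9: 1010 XOR 1101 = 0111
  pos 10: 1110 XOR 1101 = 0011
Remainder (last 3 bits) = 110. This is the CRC / FCS.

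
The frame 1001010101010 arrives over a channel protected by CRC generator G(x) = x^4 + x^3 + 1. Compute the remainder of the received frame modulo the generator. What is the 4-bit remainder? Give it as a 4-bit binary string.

0000

Modulo-2 division of 1001010101010 by 11001:
  pos 0: 10010 XOR 11001 = 01011
  pos 1: 10111 XOR 11001 = 01110
  pos 2: 11100 XOR 11001 = 00101
  pos 4: 10110 XOR 11001 = 01111
  pos 5: 11111 XOR 11001 = 00110
  pos 7: 11001 XOR 11001 = 00000
Remainder = 0000 (zero — the frame passes the CRC check).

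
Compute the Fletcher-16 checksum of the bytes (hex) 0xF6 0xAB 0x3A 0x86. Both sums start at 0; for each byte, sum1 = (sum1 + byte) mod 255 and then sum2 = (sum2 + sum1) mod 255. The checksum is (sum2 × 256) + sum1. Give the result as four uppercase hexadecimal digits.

Running sums (mod 255):
  after byte 0 (0xF6): sum1=246, sum2=246
  after byte 1 (0xAB): sum1=162, sum2=153
  after byte 2 (0x3A): sum1=220, sum2=118
  after byte 3 (0x86): sum1=99, sum2=217
Checksum = sum2·256 + sum1 = 217·256 + 99 = 55651 = 0xD963.

D963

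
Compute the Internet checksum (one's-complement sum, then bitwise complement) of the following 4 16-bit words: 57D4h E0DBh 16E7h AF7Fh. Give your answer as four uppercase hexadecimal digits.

One's-complement addition (fold any carry out of bit 15 back into bit 0):
  0x57D4 + 0xE0DB = 0x138AF → wrap carry → 0x38B0
  0x38B0 + 0x16E7 = 0x04F97
  0x4F97 + 0xAF7F = 0x0FF16
One's-complement sum = 0xFF16.
Checksum = ~0xFF16 & 0xFFFF = 0x00E9.

00E9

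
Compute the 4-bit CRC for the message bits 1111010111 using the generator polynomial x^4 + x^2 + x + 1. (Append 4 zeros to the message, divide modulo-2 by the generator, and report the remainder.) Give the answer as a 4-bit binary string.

Append 4 zeros: 11110101110000. Divide by 10111 (XOR where the leading bit is 1):
  pos 0: 11110 XOR 10111 = 01001
  pos 1: 10011 XOR 10111 = 00100
  pos 3: 10001 XOR 10111 = 00110
  pos 5: 11011 XOR 10111 = 01100
  pos 6: 11000 XOR 10111 = 01111
  pos 7: 11110 XOR 10111 = 01001
  pos 8: 10010 XOR 10111 = 00101
Remainder (last 4 bits) = 1010. This is the CRC / FCS.

1010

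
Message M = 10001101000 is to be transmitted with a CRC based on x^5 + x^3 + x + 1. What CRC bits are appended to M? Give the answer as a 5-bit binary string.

Append 5 zeros: 1000110100000000. Divide by 101011 (XOR where the leading bit is 1):
  pos 0: 100011 XOR 101011 = 001000
  pos 2: 100001 XOR 101011 = 001010
  pos 4: 101000 XOR 101011 = 000011
  pos 8: 110000 XOR 101011 = 011011
  pos 9: 110110 XOR 101011 = 011101
  pos 10: 111010 XOR 101011 = 010001
Remainder (last 5 bits) = 10001. This is the CRC / FCS.

10001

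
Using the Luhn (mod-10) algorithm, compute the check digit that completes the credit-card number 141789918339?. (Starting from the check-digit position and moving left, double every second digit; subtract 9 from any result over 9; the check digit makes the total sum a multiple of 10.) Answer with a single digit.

1

Partial digits right→left: 9 3 3 8 1 9 9 8 7 1 4 1
Double every second digit counting from the check-digit position (so the 1st, 3rd, 5th, ... of the partial from the right).
  doubled (with −9 where >9): 9 6 2 9 5 8 → sum 39
  kept as-is: 3 8 9 8 1 1 → sum 30
Total = 39 + 30 = 69.
Check digit = (10 − (69 mod 10)) mod 10 = 1.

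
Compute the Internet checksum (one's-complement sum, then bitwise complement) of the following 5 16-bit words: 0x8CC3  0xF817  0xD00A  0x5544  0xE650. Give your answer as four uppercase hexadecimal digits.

6F84

One's-complement addition (fold any carry out of bit 15 back into bit 0):
  0x8CC3 + 0xF817 = 0x184DA → wrap carry → 0x84DB
  0x84DB + 0xD00A = 0x154E5 → wrap carry → 0x54E6
  0x54E6 + 0x5544 = 0x0AA2A
  0xAA2A + 0xE650 = 0x1907A → wrap carry → 0x907B
One's-complement sum = 0x907B.
Checksum = ~0x907B & 0xFFFF = 0x6F84.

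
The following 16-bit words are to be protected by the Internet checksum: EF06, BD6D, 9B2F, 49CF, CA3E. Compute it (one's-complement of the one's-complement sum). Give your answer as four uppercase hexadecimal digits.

One's-complement addition (fold any carry out of bit 15 back into bit 0):
  0xEF06 + 0xBD6D = 0x1AC73 → wrap carry → 0xAC74
  0xAC74 + 0x9B2F = 0x147A3 → wrap carry → 0x47A4
  0x47A4 + 0x49CF = 0x09173
  0x9173 + 0xCA3E = 0x15BB1 → wrap carry → 0x5BB2
One's-complement sum = 0x5BB2.
Checksum = ~0x5BB2 & 0xFFFF = 0xA44D.

A44D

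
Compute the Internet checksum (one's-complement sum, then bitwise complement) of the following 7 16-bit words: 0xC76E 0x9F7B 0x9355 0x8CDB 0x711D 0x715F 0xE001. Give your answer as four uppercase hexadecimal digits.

One's-complement addition (fold any carry out of bit 15 back into bit 0):
  0xC76E + 0x9F7B = 0x166E9 → wrap carry → 0x66EA
  0x66EA + 0x9355 = 0x0FA3F
  0xFA3F + 0x8CDB = 0x1871A → wrap carry → 0x871B
  0x871B + 0x711D = 0x0F838
  0xF838 + 0x715F = 0x16997 → wrap carry → 0x6998
  0x6998 + 0xE001 = 0x14999 → wrap carry → 0x499A
One's-complement sum = 0x499A.
Checksum = ~0x499A & 0xFFFF = 0xB665.

B665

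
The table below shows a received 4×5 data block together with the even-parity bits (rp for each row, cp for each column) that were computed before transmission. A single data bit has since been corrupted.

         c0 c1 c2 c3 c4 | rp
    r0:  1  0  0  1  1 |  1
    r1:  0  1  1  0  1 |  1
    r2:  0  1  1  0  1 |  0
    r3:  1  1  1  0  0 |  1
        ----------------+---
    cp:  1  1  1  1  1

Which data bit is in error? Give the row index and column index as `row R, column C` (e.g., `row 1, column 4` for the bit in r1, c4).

Recompute each row's even parity and compare to rp:
  r0: data parity 1, sent rp 1 → ok
  r1: data parity 1, sent rp 1 → ok
  r2: data parity 1, sent rp 0 → mismatch
  r3: data parity 1, sent rp 1 → ok
Recompute each column's even parity and compare to cp:
  c0: data parity 0, sent cp 1 → mismatch
  c1: data parity 1, sent cp 1 → ok
  c2: data parity 1, sent cp 1 → ok
  c3: data parity 1, sent cp 1 → ok
  c4: data parity 1, sent cp 1 → ok
Exactly one row (r2) and one column (c0) fail → the flipped bit is at their intersection.

row 2, column 0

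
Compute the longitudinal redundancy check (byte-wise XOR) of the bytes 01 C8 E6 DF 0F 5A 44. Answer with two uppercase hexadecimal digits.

E1

XOR the bytes together:
  start with 0x01
  0x01 ⊕ 0xC8 = 0xC9
  0xC9 ⊕ 0xE6 = 0x2F
  0x2F ⊕ 0xDF = 0xF0
  0xF0 ⊕ 0x0F = 0xFF
  0xFF ⊕ 0x5A = 0xA5
  0xA5 ⊕ 0x44 = 0xE1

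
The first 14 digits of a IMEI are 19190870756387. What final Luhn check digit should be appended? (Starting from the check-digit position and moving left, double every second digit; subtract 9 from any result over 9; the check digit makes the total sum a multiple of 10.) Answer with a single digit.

Partial digits right→left: 7 8 3 6 5 7 0 7 8 0 9 1 9 1
Double every second digit counting from the check-digit position (so the 1st, 3rd, 5th, ... of the partial from the right).
  doubled (with −9 where >9): 5 6 1 0 7 9 9 → sum 37
  kept as-is: 8 6 7 7 0 1 1 → sum 30
Total = 37 + 30 = 67.
Check digit = (10 − (67 mod 10)) mod 10 = 3.

3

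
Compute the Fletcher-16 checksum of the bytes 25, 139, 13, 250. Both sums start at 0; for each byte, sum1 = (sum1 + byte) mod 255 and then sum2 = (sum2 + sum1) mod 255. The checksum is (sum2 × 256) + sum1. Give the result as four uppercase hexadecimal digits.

Running sums (mod 255):
  after byte 0 (25): sum1=25, sum2=25
  after byte 1 (139): sum1=164, sum2=189
  after byte 2 (13): sum1=177, sum2=111
  after byte 3 (250): sum1=172, sum2=28
Checksum = sum2·256 + sum1 = 28·256 + 172 = 7340 = 0x1CAC.

1CAC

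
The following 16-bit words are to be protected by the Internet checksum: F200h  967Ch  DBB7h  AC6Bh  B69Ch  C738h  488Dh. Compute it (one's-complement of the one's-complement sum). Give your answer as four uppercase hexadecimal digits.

One's-complement addition (fold any carry out of bit 15 back into bit 0):
  0xF200 + 0x967C = 0x1887C → wrap carry → 0x887D
  0x887D + 0xDBB7 = 0x16434 → wrap carry → 0x6435
  0x6435 + 0xAC6B = 0x110A0 → wrap carry → 0x10A1
  0x10A1 + 0xB69C = 0x0C73D
  0xC73D + 0xC738 = 0x18E75 → wrap carry → 0x8E76
  0x8E76 + 0x488D = 0x0D703
One's-complement sum = 0xD703.
Checksum = ~0xD703 & 0xFFFF = 0x28FC.

28FC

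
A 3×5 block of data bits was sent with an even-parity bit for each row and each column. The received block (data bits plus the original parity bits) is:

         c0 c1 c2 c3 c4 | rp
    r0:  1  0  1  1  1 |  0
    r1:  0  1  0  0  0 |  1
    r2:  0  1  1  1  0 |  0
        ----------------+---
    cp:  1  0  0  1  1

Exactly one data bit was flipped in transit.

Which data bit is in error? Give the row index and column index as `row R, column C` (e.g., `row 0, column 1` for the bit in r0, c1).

row 2, column 3

Recompute each row's even parity and compare to rp:
  r0: data parity 0, sent rp 0 → ok
  r1: data parity 1, sent rp 1 → ok
  r2: data parity 1, sent rp 0 → mismatch
Recompute each column's even parity and compare to cp:
  c0: data parity 1, sent cp 1 → ok
  c1: data parity 0, sent cp 0 → ok
  c2: data parity 0, sent cp 0 → ok
  c3: data parity 0, sent cp 1 → mismatch
  c4: data parity 1, sent cp 1 → ok
Exactly one row (r2) and one column (c3) fail → the flipped bit is at their intersection.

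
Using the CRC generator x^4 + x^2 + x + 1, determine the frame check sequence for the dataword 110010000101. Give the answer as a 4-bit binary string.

1000

Append 4 zeros: 1100100001010000. Divide by 10111 (XOR where the leading bit is 1):
  pos 0: 11001 XOR 10111 = 01110
  pos 1: 11100 XOR 10111 = 01011
  pos 2: 10110 XOR 10111 = 00001
  pos 6: 10010 XOR 10111 = 00101
  pos 8: 10110 XOR 10111 = 00001
Remainder (last 4 bits) = 1000. This is the CRC / FCS.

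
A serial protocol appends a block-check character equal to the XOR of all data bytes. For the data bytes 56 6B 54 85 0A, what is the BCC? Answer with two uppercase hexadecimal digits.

XOR the bytes together:
  start with 0x56
  0x56 ⊕ 0x6B = 0x3D
  0x3D ⊕ 0x54 = 0x69
  0x69 ⊕ 0x85 = 0xEC
  0xEC ⊕ 0x0A = 0xE6

E6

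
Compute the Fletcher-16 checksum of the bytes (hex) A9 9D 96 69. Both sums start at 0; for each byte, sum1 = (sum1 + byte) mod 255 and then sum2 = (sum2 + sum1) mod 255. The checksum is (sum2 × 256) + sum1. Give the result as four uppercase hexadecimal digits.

1647

Running sums (mod 255):
  after byte 0 (A9): sum1=169, sum2=169
  after byte 1 (9D): sum1=71, sum2=240
  after byte 2 (96): sum1=221, sum2=206
  after byte 3 (69): sum1=71, sum2=22
Checksum = sum2·256 + sum1 = 22·256 + 71 = 5703 = 0x1647.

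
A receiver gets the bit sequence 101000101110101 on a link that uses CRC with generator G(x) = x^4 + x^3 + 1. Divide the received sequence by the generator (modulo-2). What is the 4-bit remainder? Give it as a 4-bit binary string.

1001

Modulo-2 division of 101000101110101 by 11001:
  pos 0: 10100 XOR 11001 = 01101
  pos 1: 11010 XOR 11001 = 00011
  pos 4: 11101 XOR 11001 = 00100
  pos 6: 10011 XOR 11001 = 01010
  pos 7: 10100 XOR 11001 = 01101
  pos 8: 11011 XOR 11001 = 00010
Remainder = 1001 (nonzero — an error is detected).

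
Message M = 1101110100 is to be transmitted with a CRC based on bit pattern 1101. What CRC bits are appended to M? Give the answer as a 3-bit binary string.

Append 3 zeros: 1101110100000. Divide by 1101 (XOR where the leading bit is 1):
  pos 0: 1101 XOR 1101 = 0000
  pos 4: 1101 XOR 1101 = 0000
Remainder (last 3 bits) = 000. This is the CRC / FCS.

000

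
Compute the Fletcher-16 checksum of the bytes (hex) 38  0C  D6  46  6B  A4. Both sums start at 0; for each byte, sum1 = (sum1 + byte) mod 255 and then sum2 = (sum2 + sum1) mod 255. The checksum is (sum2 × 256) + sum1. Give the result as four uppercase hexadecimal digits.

3771

Running sums (mod 255):
  after byte 0 (38): sum1=56, sum2=56
  after byte 1 (0C): sum1=68, sum2=124
  after byte 2 (D6): sum1=27, sum2=151
  after byte 3 (46): sum1=97, sum2=248
  after byte 4 (6B): sum1=204, sum2=197
  after byte 5 (A4): sum1=113, sum2=55
Checksum = sum2·256 + sum1 = 55·256 + 113 = 14193 = 0x3771.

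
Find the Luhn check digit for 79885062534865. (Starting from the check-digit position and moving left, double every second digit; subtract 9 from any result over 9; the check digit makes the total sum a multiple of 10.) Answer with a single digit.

5

Partial digits right→left: 5 6 8 4 3 5 2 6 0 5 8 8 9 7
Double every second digit counting from the check-digit position (so the 1st, 3rd, 5th, ... of the partial from the right).
  doubled (with −9 where >9): 1 7 6 4 0 7 9 → sum 34
  kept as-is: 6 4 5 6 5 8 7 → sum 41
Total = 34 + 41 = 75.
Check digit = (10 − (75 mod 10)) mod 10 = 5.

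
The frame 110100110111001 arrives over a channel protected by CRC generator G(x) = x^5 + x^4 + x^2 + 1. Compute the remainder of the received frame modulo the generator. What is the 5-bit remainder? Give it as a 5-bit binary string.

Modulo-2 division of 110100110111001 by 110101:
  pos 0: 110100 XOR 110101 = 000001
  pos 5: 111011 XOR 110101 = 001110
  pos 7: 111010 XOR 110101 = 001111
  pos 9: 111101 XOR 110101 = 001000
Remainder = 01000 (nonzero — an error is detected).

01000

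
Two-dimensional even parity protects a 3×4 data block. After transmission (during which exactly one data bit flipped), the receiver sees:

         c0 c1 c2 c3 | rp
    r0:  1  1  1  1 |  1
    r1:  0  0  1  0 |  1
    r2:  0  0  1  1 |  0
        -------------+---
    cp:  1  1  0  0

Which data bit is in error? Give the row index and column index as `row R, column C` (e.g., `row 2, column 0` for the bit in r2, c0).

row 0, column 2

Recompute each row's even parity and compare to rp:
  r0: data parity 0, sent rp 1 → mismatch
  r1: data parity 1, sent rp 1 → ok
  r2: data parity 0, sent rp 0 → ok
Recompute each column's even parity and compare to cp:
  c0: data parity 1, sent cp 1 → ok
  c1: data parity 1, sent cp 1 → ok
  c2: data parity 1, sent cp 0 → mismatch
  c3: data parity 0, sent cp 0 → ok
Exactly one row (r0) and one column (c2) fail → the flipped bit is at their intersection.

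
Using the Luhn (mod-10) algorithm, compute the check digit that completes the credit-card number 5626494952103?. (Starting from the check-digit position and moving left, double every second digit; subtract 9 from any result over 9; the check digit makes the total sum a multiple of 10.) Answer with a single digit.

Partial digits right→left: 3 0 1 2 5 9 4 9 4 6 2 6 5
Double every second digit counting from the check-digit position (so the 1st, 3rd, 5th, ... of the partial from the right).
  doubled (with −9 where >9): 6 2 1 8 8 4 1 → sum 30
  kept as-is: 0 2 9 9 6 6 → sum 32
Total = 30 + 32 = 62.
Check digit = (10 − (62 mod 10)) mod 10 = 8.

8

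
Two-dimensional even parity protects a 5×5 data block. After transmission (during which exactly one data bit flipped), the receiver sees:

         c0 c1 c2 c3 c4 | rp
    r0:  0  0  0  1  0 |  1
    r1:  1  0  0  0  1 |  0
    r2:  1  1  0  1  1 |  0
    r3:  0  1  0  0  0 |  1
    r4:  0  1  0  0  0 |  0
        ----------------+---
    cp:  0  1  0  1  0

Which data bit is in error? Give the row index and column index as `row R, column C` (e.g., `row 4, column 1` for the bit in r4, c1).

row 4, column 3

Recompute each row's even parity and compare to rp:
  r0: data parity 1, sent rp 1 → ok
  r1: data parity 0, sent rp 0 → ok
  r2: data parity 0, sent rp 0 → ok
  r3: data parity 1, sent rp 1 → ok
  r4: data parity 1, sent rp 0 → mismatch
Recompute each column's even parity and compare to cp:
  c0: data parity 0, sent cp 0 → ok
  c1: data parity 1, sent cp 1 → ok
  c2: data parity 0, sent cp 0 → ok
  c3: data parity 0, sent cp 1 → mismatch
  c4: data parity 0, sent cp 0 → ok
Exactly one row (r4) and one column (c3) fail → the flipped bit is at their intersection.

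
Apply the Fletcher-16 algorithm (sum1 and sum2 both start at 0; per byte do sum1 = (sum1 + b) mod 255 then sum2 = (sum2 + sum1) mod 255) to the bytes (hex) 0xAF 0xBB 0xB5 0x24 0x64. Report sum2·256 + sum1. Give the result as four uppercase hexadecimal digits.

Running sums (mod 255):
  after byte 0 (0xAF): sum1=175, sum2=175
  after byte 1 (0xBB): sum1=107, sum2=27
  after byte 2 (0xB5): sum1=33, sum2=60
  after byte 3 (0x24): sum1=69, sum2=129
  after byte 4 (0x64): sum1=169, sum2=43
Checksum = sum2·256 + sum1 = 43·256 + 169 = 11177 = 0x2BA9.

2BA9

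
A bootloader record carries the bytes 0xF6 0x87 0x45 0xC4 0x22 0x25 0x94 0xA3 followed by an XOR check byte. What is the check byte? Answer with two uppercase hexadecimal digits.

XOR the bytes together:
  start with 0xF6
  0xF6 ⊕ 0x87 = 0x71
  0x71 ⊕ 0x45 = 0x34
  0x34 ⊕ 0xC4 = 0xF0
  0xF0 ⊕ 0x22 = 0xD2
  0xD2 ⊕ 0x25 = 0xF7
  0xF7 ⊕ 0x94 = 0x63
  0x63 ⊕ 0xA3 = 0xC0

C0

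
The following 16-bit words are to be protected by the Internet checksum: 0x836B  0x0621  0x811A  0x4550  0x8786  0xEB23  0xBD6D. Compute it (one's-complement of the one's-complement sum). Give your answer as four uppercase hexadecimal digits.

7FF0

One's-complement addition (fold any carry out of bit 15 back into bit 0):
  0x836B + 0x0621 = 0x0898C
  0x898C + 0x811A = 0x10AA6 → wrap carry → 0x0AA7
  0x0AA7 + 0x4550 = 0x04FF7
  0x4FF7 + 0x8786 = 0x0D77D
  0xD77D + 0xEB23 = 0x1C2A0 → wrap carry → 0xC2A1
  0xC2A1 + 0xBD6D = 0x1800E → wrap carry → 0x800F
One's-complement sum = 0x800F.
Checksum = ~0x800F & 0xFFFF = 0x7FF0.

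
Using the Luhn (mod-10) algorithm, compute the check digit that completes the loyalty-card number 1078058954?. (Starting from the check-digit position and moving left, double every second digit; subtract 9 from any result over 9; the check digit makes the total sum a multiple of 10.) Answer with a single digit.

4

Partial digits right→left: 4 5 9 8 5 0 8 7 0 1
Double every second digit counting from the check-digit position (so the 1st, 3rd, 5th, ... of the partial from the right).
  doubled (with −9 where >9): 8 9 1 7 0 → sum 25
  kept as-is: 5 8 0 7 1 → sum 21
Total = 25 + 21 = 46.
Check digit = (10 − (46 mod 10)) mod 10 = 4.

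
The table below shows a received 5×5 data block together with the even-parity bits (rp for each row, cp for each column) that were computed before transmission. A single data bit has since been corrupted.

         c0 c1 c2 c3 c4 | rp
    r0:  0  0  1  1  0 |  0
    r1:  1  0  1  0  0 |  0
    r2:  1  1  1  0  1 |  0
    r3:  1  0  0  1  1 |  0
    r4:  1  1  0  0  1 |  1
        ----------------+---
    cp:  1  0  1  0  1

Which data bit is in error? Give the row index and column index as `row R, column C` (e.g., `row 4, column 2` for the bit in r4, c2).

Recompute each row's even parity and compare to rp:
  r0: data parity 0, sent rp 0 → ok
  r1: data parity 0, sent rp 0 → ok
  r2: data parity 0, sent rp 0 → ok
  r3: data parity 1, sent rp 0 → mismatch
  r4: data parity 1, sent rp 1 → ok
Recompute each column's even parity and compare to cp:
  c0: data parity 0, sent cp 1 → mismatch
  c1: data parity 0, sent cp 0 → ok
  c2: data parity 1, sent cp 1 → ok
  c3: data parity 0, sent cp 0 → ok
  c4: data parity 1, sent cp 1 → ok
Exactly one row (r3) and one column (c0) fail → the flipped bit is at their intersection.

row 3, column 0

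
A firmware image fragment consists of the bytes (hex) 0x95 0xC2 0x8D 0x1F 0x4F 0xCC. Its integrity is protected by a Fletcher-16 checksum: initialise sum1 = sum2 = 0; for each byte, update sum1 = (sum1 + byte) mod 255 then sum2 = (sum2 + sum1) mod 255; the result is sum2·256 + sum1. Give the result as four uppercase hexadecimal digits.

4E21

Running sums (mod 255):
  after byte 0 (0x95): sum1=149, sum2=149
  after byte 1 (0xC2): sum1=88, sum2=237
  after byte 2 (0x8D): sum1=229, sum2=211
  after byte 3 (0x1F): sum1=5, sum2=216
  after byte 4 (0x4F): sum1=84, sum2=45
  after byte 5 (0xCC): sum1=33, sum2=78
Checksum = sum2·256 + sum1 = 78·256 + 33 = 20001 = 0x4E21.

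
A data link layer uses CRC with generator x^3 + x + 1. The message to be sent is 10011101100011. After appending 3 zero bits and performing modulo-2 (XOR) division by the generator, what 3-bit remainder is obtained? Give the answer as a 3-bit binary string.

Append 3 zeros: 10011101100011000. Divide by 1011 (XOR where the leading bit is 1):
  pos 0: 1001 XOR 1011 = 0010
  pos 2: 1011 XOR 1011 = 0000
  pos 7: 1100 XOR 1011 = 0111
  pos 8: 1110 XOR 1011 = 0101
  pos 9: 1011 XOR 1011 = 0000
  pos 13: 1000 XOR 1011 = 0011
Remainder (last 3 bits) = 011. This is the CRC / FCS.

011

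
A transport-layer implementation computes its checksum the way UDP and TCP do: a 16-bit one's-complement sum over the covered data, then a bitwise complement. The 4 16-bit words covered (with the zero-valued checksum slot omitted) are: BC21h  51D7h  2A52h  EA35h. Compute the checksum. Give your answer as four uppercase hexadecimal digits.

One's-complement addition (fold any carry out of bit 15 back into bit 0):
  0xBC21 + 0x51D7 = 0x10DF8 → wrap carry → 0x0DF9
  0x0DF9 + 0x2A52 = 0x0384B
  0x384B + 0xEA35 = 0x12280 → wrap carry → 0x2281
One's-complement sum = 0x2281.
Checksum = ~0x2281 & 0xFFFF = 0xDD7E.

DD7E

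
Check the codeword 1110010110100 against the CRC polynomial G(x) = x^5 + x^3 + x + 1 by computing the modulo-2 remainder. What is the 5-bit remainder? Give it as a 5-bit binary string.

Modulo-2 division of 1110010110100 by 101011:
  pos 0: 111001 XOR 101011 = 010010
  pos 1: 100100 XOR 101011 = 001111
  pos 3: 111111 XOR 101011 = 010100
  pos 4: 101000 XOR 101011 = 000011
Remainder = 11100 (nonzero — an error is detected).

11100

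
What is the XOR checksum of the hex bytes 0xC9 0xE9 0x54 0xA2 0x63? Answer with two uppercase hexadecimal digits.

XOR the bytes together:
  start with 0xC9
  0xC9 ⊕ 0xE9 = 0x20
  0x20 ⊕ 0x54 = 0x74
  0x74 ⊕ 0xA2 = 0xD6
  0xD6 ⊕ 0x63 = 0xB5

B5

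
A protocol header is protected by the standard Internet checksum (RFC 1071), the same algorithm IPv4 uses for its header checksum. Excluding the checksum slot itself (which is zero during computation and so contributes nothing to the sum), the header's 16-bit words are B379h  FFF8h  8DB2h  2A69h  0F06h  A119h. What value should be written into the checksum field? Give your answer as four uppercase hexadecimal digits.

E451

One's-complement addition (fold any carry out of bit 15 back into bit 0):
  0xB379 + 0xFFF8 = 0x1B371 → wrap carry → 0xB372
  0xB372 + 0x8DB2 = 0x14124 → wrap carry → 0x4125
  0x4125 + 0x2A69 = 0x06B8E
  0x6B8E + 0x0F06 = 0x07A94
  0x7A94 + 0xA119 = 0x11BAD → wrap carry → 0x1BAE
One's-complement sum = 0x1BAE.
Checksum = ~0x1BAE & 0xFFFF = 0xE451.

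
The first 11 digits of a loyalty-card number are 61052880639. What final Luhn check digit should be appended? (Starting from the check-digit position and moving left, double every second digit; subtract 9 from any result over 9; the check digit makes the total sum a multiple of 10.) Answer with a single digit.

Partial digits right→left: 9 3 6 0 8 8 2 5 0 1 6
Double every second digit counting from the check-digit position (so the 1st, 3rd, 5th, ... of the partial from the right).
  doubled (with −9 where >9): 9 3 7 4 0 3 → sum 26
  kept as-is: 3 0 8 5 1 → sum 17
Total = 26 + 17 = 43.
Check digit = (10 − (43 mod 10)) mod 10 = 7.

7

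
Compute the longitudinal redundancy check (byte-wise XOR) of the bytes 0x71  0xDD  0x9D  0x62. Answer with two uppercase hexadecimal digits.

53

XOR the bytes together:
  start with 0x71
  0x71 ⊕ 0xDD = 0xAC
  0xAC ⊕ 0x9D = 0x31
  0x31 ⊕ 0x62 = 0x53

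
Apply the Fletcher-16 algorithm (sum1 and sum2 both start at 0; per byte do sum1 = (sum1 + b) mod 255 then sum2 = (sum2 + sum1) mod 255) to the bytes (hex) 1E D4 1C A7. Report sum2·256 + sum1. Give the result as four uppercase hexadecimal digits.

Running sums (mod 255):
  after byte 0 (1E): sum1=30, sum2=30
  after byte 1 (D4): sum1=242, sum2=17
  after byte 2 (1C): sum1=15, sum2=32
  after byte 3 (A7): sum1=182, sum2=214
Checksum = sum2·256 + sum1 = 214·256 + 182 = 54966 = 0xD6B6.

D6B6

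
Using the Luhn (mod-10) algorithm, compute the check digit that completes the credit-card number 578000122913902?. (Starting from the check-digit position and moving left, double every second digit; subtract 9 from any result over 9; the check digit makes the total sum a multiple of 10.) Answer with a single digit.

Partial digits right→left: 2 0 9 3 1 9 2 2 1 0 0 0 8 7 5
Double every second digit counting from the check-digit position (so the 1st, 3rd, 5th, ... of the partial from the right).
  doubled (with −9 where >9): 4 9 2 4 2 0 7 1 → sum 29
  kept as-is: 0 3 9 2 0 0 7 → sum 21
Total = 29 + 21 = 50.
Check digit = (10 − (50 mod 10)) mod 10 = 0.

0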